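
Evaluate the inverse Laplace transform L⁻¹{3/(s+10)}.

L⁻¹{1/(s-a)} = e^(at), so L⁻¹{1/(s+10)} = e^(-10t), and L⁻¹{3/(s+10)} = 3·e^(-10t)

Final answer: 3·e^(-10t)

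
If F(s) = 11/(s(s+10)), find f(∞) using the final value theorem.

f(∞) = lim_{s→0} s·11/(s(s+10)) = lim_{s→0} 11/(s+10) = 11/10 = 11/10

Final answer: 11/10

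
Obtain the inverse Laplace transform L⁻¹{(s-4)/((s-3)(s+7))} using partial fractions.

Using partial fractions, f(t) = (-e^(3t) + 11e^(-7t))/10

Final answer: (-e^(3t) + 11e^(-7t))/10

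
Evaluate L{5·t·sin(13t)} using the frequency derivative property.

L{sin(13t)} = 13/(s² + 169). By L{t·f(t)} = -F'(s): -d/ds[13/(s² + 169)] = -(13)·(-2s)/(s² + 169)² = 26s/(s² + 169)². Then L{5·t·sin(13t)} = 5·26s/(s² + 169)² = 130s/(s² + 169)²

Final answer: 130s/(s² + 169)²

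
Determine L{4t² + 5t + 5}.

L{4t² + 5t + 5} = 4·2/s³ + 5/s² + 5/s = 8/s³ + 5/s² + 5/s

Final answer: 8/s³ + 5/s² + 5/s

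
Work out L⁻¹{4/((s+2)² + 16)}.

Form: b/((s-a)² + b²) → e^(at)sin(bt). With a=-2, b=4

Final answer: e^(-2t)·sin(4t)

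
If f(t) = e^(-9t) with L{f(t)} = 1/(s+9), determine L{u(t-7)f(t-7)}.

Time shift theorem: L{u(t-a)f(t-a)} = e^(-as)F(s). Here a=7, F(s) = 1/(s+9), so L{u(t-7)f(t-7)} = e^(-7s)·1/(s+9)

Final answer: e^(-7s)·1/(s+9)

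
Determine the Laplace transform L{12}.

L{12} = 12 · L{1} = 12/s

Final answer: 12/s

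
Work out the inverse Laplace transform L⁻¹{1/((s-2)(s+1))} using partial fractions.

Decompose: A/(s-2) + B/(s+1). A = 1/3, B = -1/3. f(t) = (e^(2t) - e^(-t))/3

Final answer: (e^(2t) - e^(-t))/3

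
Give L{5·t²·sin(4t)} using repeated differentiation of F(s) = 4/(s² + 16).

F(s) = 4/(s² + 16). F'(s) = -8s/(s² + 16)². F''(s) = -8(16 - 3s²)/(s² + 16)³ = (24s² - 128)/(s² + 16)³. So L{t²·sin(4t)} = (-1)² F''(s) = (24s² - 128)/(s² + 16)³. Then L{5·t²·sin(4t)} = 5·(24s² - 128)/(s² + 16)³ = (120s² - 640)/(s² + 16)³

Final answer: (120s² - 640)/(s² + 16)³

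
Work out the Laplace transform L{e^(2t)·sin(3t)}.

L{e^(at)·sin(ωt)} = ω/((s-a)² + ω²), so L{e^(2t)·sin(3t)} = 3/((s-2)² + 9)

Final answer: 3/((s-2)² + 9)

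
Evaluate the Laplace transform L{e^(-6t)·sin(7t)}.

L{e^(at)·sin(ωt)} = ω/((s-a)² + ω²), so L{e^(-6t)·sin(7t)} = 7/((s+6)² + 49)

Final answer: 7/((s+6)² + 49)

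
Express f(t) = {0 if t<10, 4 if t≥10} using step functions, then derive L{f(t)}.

f(t) = 4·u(t-10). L{u(t-10)} = e^(-10s)/s, so L{f(t)} = 4·e^(-10s)/s

Final answer: 4·e^(-10s)/s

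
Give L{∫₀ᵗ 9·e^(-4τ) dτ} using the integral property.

L{∫₀ᵗ f(τ)dτ} = F(s)/s with F(s) = 9/(s+4), so L{∫₀ᵗ 9·e^(-4τ) dτ} = 9/(s(s+4))

Final answer: 9/(s(s+4))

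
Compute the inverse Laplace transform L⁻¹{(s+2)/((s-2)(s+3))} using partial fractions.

Using partial fractions, f(t) = (4e^(2t) + e^(-3t))/5

Final answer: (4e^(2t) + e^(-3t))/5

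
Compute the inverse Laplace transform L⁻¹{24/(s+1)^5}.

L⁻¹{n!/(s-a)^(n+1)} = t^n·e^(at), so L⁻¹{24/(s+1)^5} = t^4·e^(-t)

Final answer: t^4·e^(-t)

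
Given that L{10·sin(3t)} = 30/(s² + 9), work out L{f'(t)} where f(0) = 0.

L{f'(t)} = s·F(s) - f(0) = s·30/(s² + 9) - 0 = 30s/(s² + 9)

Final answer: 30s/(s² + 9)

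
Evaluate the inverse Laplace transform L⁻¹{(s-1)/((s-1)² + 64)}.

Using frequency shift, L⁻¹{(s-1)/((s-1)² + 64)} = e^t·cos(8t)

Final answer: e^t·cos(8t)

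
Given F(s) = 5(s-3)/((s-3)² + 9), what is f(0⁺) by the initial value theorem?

f(0⁺) = lim_{s→∞} sF(s) = lim_{s→∞} 5s(s-3)/((s-3)² + 9) = 5

Final answer: 5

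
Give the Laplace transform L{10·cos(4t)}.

L{cos(ωt)} = s/(s² + ω²), so L{cos(4t)} = s/(s² + 16). Then L{10·cos(4t)} = 10·s/(s² + 16) = 10s/(s² + 16)

Final answer: 10s/(s² + 16)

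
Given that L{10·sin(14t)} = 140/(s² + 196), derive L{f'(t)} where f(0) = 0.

L{f'(t)} = s·F(s) - f(0) = s·140/(s² + 196) - 0 = 140s/(s² + 196)

Final answer: 140s/(s² + 196)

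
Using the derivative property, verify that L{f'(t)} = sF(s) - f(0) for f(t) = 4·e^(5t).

f'(t) = 20e^(5t). Direct: L{f'(t)} = 20/(s-5). Property: s·4/(s-5) - 4 = (4s - 4(s-5))/(s-5) = 20/(s-5). ✓

Final answer: 20/(s-5)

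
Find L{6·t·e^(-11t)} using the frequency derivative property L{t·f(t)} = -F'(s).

L{e^(-11t)} = 1/(s+11). By frequency derivative: L{t·e^(-11t)} = -d/ds[1/(s+11)] = -(-1)/(s+11)² = 1/(s+11)². Then L{6·t·e^(-11t)} = 6·1/(s+11)² = 6/(s+11)²

Final answer: 6/(s+11)²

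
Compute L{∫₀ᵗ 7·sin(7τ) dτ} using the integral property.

L{∫₀ᵗ f(τ)dτ} = F(s)/s with F(s) = 49/(s² + 49), so the result is (49/(s² + 49))/s = 49/(s(s² + 49))

Final answer: 49/(s(s² + 49))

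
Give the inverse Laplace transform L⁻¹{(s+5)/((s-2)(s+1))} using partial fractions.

Using partial fractions, f(t) = (7e^(2t) - 4e^(-t))/3

Final answer: (7e^(2t) - 4e^(-t))/3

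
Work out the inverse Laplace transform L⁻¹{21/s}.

L⁻¹{c/s} = c, so L⁻¹{21/s} = 21

Final answer: 21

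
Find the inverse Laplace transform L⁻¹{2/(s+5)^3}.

L⁻¹{n!/(s-a)^(n+1)} = t^n·e^(at), so L⁻¹{2/(s+5)^3} = t^2·e^(-5t)

Final answer: t^2·e^(-5t)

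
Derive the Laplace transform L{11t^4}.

L{11t^4} = 11 · L{t^4} = 11 · 24/s^5 = 264/s^5

Final answer: 264/s^5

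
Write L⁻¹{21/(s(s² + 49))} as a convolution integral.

21/(s(s² + 49)) = (1/s)·(21/(s² + 49)) = L{1}·L{3·sin(7t)}. So f(t) = 1*(3·sin(7t)) = ∫₀ᵗ 3·sin(7τ) dτ

Final answer: ∫₀ᵗ 3·sin(7τ) dτ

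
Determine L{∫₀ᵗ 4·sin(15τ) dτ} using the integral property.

L{∫₀ᵗ f(τ)dτ} = F(s)/s with F(s) = 60/(s² + 225), so the result is (60/(s² + 225))/s = 60/(s(s² + 225))

Final answer: 60/(s(s² + 225))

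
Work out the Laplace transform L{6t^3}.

L{6t^3} = 6 · L{t^3} = 6 · 6/s^4 = 36/s^4

Final answer: 36/s^4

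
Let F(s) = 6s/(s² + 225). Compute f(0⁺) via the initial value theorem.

f(0⁺) = lim_{s→∞} s·6s/(s² + 225) = lim_{s→∞} 6s²/(s² + 225) = 6

Final answer: 6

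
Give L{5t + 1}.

L{5t + 1} = 5·L{t} + L{1} = 5/s² + 1/s

Final answer: 5/s² + 1/s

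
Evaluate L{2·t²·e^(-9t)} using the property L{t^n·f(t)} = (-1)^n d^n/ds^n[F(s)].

L{e^(-9t)} = 1/(s+9). d/ds[1/(s+9)] = -1/(s+9)². d²/ds²[1/(s+9)] = 2/(s+9)³. So L{t²·e^(-9t)} = (-1)² · 2/(s+9)³ = 2/(s+9)³. Then L{2·t²·e^(-9t)} = 2·2/(s+9)³ = 4/(s+9)³

Final answer: 4/(s+9)³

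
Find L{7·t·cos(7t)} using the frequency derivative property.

L{cos(7t)} = s/(s² + 49). Derivative: d/ds[s/(s² + 49)] = [(s² + 49) - s·2s]/(s² + 49)² = (49 - s²)/(s² + 49)². So L{t·cos(7t)} = -F'(s) = (s² - 49)/(s² + 49)². Then L{7·t·cos(7t)} = 7·(s² - 49)/(s² + 49)²

Final answer: 7·(s² - 49)/(s² + 49)²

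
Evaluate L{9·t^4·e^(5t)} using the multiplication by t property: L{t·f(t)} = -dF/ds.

Using L{t^n·e^(at)} = n!/(s-a)^(n+1), L{t^4·e^(5t)} = 24/(s-5)^5, so L{9·t^4·e^(5t)} = 9·24/(s-5)^5 = 216/(s-5)^5

Final answer: 216/(s-5)^5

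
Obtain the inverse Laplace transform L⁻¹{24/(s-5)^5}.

L⁻¹{n!/(s-a)^(n+1)} = t^n·e^(at) with n=4, a=5. So L⁻¹{24/(s-5)^5} = t^4·e^(5t)

Final answer: t^4·e^(5t)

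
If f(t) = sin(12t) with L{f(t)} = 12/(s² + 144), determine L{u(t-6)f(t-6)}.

Time shift theorem: L{u(t-a)f(t-a)} = e^(-as)F(s). Here a=6, F(s) = 12/(s² + 144), so L{u(t-6)f(t-6)} = e^(-6s)·12/(s² + 144)

Final answer: e^(-6s)·12/(s² + 144)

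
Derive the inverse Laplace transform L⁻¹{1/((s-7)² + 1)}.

Using frequency shift, L⁻¹{1/((s-7)² + 1)} = e^(7t)·sin(t)

Final answer: e^(7t)·sin(t)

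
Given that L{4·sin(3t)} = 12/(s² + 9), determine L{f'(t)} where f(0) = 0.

L{f'(t)} = s·F(s) - f(0) = s·12/(s² + 9) - 0 = 12s/(s² + 9)

Final answer: 12s/(s² + 9)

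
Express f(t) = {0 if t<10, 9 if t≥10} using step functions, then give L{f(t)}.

f(t) = 9·u(t-10). L{u(t-10)} = e^(-10s)/s, so L{f(t)} = 9·e^(-10s)/s

Final answer: 9·e^(-10s)/s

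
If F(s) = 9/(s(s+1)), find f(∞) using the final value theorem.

f(∞) = lim_{s→0} s·9/(s(s+1)) = lim_{s→0} 9/(s+1) = 9/1 = 9

Final answer: 9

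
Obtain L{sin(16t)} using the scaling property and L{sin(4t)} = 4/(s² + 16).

Using L{f(at)} = (1/a)F(s/a) with a=4: L{sin(16t)} = (1/4) · 4/((s/4)² + 16) = (1/4) · 4·16/(s² + 256) = 16/(s² + 256)

Final answer: 16/(s² + 256)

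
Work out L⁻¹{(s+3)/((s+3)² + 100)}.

Using frequency shift: L⁻¹{(s-a)/((s-a)² + b²)} = e^(at)cos(bt). Here a=-3, b=10

Final answer: e^(-3t)·cos(10t)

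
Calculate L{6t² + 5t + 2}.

L{6t² + 5t + 2} = 6·2/s³ + 5/s² + 2/s = 12/s³ + 5/s² + 2/s

Final answer: 12/s³ + 5/s² + 2/s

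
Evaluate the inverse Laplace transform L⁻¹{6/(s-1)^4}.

L⁻¹{n!/(s-a)^(n+1)} = t^n·e^(at), so L⁻¹{6/(s-1)^4} = t^3·e^t

Final answer: t^3·e^t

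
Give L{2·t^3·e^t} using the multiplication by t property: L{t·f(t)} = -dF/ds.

Using L{t^n·e^(at)} = n!/(s-a)^(n+1), L{t^3·e^t} = 6/(s-1)^4, so L{2·t^3·e^t} = 2·6/(s-1)^4 = 12/(s-1)^4

Final answer: 12/(s-1)^4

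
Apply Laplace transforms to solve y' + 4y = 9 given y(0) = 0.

sY + 4Y = 9/s. Y = 9/(s(s+4)). Partial fractions: Y = 9/4/s - 9/4/(s+4)

Final answer: y(t) = 9/4(1 - e^(-4t))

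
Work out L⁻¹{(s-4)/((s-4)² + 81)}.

Using frequency shift: L⁻¹{(s-a)/((s-a)² + b²)} = e^(at)cos(bt). Here a=4, b=9

Final answer: e^(4t)·cos(9t)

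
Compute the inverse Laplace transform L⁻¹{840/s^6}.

L⁻¹{n!/s^(n+1)} = t^n with n=5. So L⁻¹{120/s^6} = t^5, and L⁻¹{840/s^6} = (840/120)·t^5 = 7·t^5

Final answer: 7·t^5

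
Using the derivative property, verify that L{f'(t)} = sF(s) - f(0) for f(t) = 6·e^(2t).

f'(t) = 12e^(2t). Direct: L{f'(t)} = 12/(s-2). Property: s·6/(s-2) - 6 = (6s - 6(s-2))/(s-2) = 12/(s-2). ✓

Final answer: 12/(s-2)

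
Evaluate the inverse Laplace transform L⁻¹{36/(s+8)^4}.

L⁻¹{n!/(s-a)^(n+1)} = t^n·e^(at) with n=3, a=-8. So L⁻¹{6/(s+8)^4} = t^3·e^(-8t), and L⁻¹{36/(s+8)^4} = (36/6)·t^3·e^(-8t) = 6·t^3·e^(-8t)

Final answer: 6·t^3·e^(-8t)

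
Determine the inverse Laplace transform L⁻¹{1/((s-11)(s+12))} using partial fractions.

Decompose: A/(s-11) + B/(s+12). A = 1/23, B = -1/23. f(t) = (e^(11t) - e^(-12t))/23

Final answer: (e^(11t) - e^(-12t))/23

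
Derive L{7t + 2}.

L{7t + 2} = 7·L{t} + 2·L{1} = 7/s² + 2/s

Final answer: 7/s² + 2/s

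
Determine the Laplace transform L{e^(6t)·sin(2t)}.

L{e^(at)·sin(ωt)} = ω/((s-a)² + ω²), so L{e^(6t)·sin(2t)} = 2/((s-6)² + 4)

Final answer: 2/((s-6)² + 4)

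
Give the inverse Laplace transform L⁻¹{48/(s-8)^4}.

L⁻¹{n!/(s-a)^(n+1)} = t^n·e^(at) with n=3, a=8. So L⁻¹{6/(s-8)^4} = t^3·e^(8t), and L⁻¹{48/(s-8)^4} = (48/6)·t^3·e^(8t) = 8·t^3·e^(8t)

Final answer: 8·t^3·e^(8t)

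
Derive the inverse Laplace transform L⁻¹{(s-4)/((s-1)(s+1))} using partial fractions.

Using partial fractions, f(t) = (-3e^t + 5e^(-t))/2

Final answer: (-3e^t + 5e^(-t))/2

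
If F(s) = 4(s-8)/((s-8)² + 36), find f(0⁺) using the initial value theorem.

f(0⁺) = lim_{s→∞} sF(s) = lim_{s→∞} 4s(s-8)/((s-8)² + 36) = 4

Final answer: 4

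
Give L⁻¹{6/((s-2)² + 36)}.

Form: b/((s-a)² + b²) → e^(at)sin(bt). With a=2, b=6

Final answer: e^(2t)·sin(6t)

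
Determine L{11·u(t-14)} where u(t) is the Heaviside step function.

L{u(t-a)} = e^(-as)/s. Here a=14, so L{u(t-14)} = e^(-14s)/s, and L{11·u(t-14)} = 11·e^(-14s)/s

Final answer: 11·e^(-14s)/s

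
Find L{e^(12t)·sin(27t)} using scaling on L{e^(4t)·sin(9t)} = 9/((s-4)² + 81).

Scaling with a=3: L{e^(12t)·sin(27t)} = (1/3) · 9/((s/3-4)² + 81). Simplifying: 27/((s-12)² + 729)

Final answer: 27/((s-12)² + 729)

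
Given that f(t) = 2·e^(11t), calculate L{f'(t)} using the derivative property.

f(0) = 2, F(s) = 2/(s-11). L{f'(t)} = s·F(s) - f(0) = 2s/(s-11) - 2 = (2s - 2(s-11))/(s-11) = 22/(s-11)

Final answer: 22/(s-11)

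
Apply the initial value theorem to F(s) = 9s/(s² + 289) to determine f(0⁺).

f(0⁺) = lim_{s→∞} s·9s/(s² + 289) = lim_{s→∞} 9s²/(s² + 289) = 9

Final answer: 9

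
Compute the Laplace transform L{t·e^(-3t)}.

L{t^n·e^(at)} = n!/(s-a)^(n+1), so L{t·e^(-3t)} = 1/(s+3)^2

Final answer: 1/(s+3)^2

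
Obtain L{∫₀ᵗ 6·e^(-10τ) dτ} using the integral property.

L{∫₀ᵗ f(τ)dτ} = F(s)/s with F(s) = 6/(s+10), so L{∫₀ᵗ 6·e^(-10τ) dτ} = 6/(s(s+10))

Final answer: 6/(s(s+10))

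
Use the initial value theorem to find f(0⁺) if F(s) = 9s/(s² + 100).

f(0⁺) = lim_{s→∞} s·9s/(s² + 100) = lim_{s→∞} 9s²/(s² + 100) = 9

Final answer: 9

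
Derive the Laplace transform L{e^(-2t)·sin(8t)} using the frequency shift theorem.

Frequency shift: L{e^(at)f(t)} = F(s-a). L{e^(-2t)·sin(8t)} = 8/((s+2)² + 64)

Final answer: 8/((s+2)² + 64)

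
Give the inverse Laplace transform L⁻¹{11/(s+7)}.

L⁻¹{1/(s-a)} = e^(at), so L⁻¹{1/(s+7)} = e^(-7t), and L⁻¹{11/(s+7)} = 11·e^(-7t)

Final answer: 11·e^(-7t)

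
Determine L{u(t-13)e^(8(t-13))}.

u(t-a)f(t-a) with f(t)=e^(8t). L{e^(8t)} = 1/(s-8). By time shift: e^(-13s)/(s-8)

Final answer: e^(-13s)/(s-8)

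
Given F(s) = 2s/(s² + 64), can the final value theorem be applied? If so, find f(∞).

The final value theorem requires all poles of sF(s) in the left half-plane. sF(s) = 2s²/(s² + 64) has poles at s = ±8i (imaginary axis). Theorem does NOT apply (oscillatory system).

Final answer: Not applicable (oscillatory)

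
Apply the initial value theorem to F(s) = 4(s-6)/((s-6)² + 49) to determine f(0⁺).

f(0⁺) = lim_{s→∞} sF(s) = lim_{s→∞} 4s(s-6)/((s-6)² + 49) = 4

Final answer: 4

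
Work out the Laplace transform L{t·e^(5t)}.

L{t^n·e^(at)} = n!/(s-a)^(n+1), so L{t·e^(5t)} = 1/(s-5)^2

Final answer: 1/(s-5)^2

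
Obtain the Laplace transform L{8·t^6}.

L{t^n} = n!/s^(n+1), so L{t^6} = 720/s^7. Then L{8·t^6} = 8·720/s^7 = 5760/s^7

Final answer: 5760/s^7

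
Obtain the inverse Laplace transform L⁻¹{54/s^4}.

L⁻¹{n!/s^(n+1)} = t^n with n=3. So L⁻¹{6/s^4} = t^3, and L⁻¹{54/s^4} = (54/6)·t^3 = 9·t^3

Final answer: 9·t^3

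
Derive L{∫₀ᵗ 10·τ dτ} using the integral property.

L{∫₀ᵗ f(τ)dτ} = F(s)/s with f(t) = 10t. F(s) = 10/s^2, so L{∫₀ᵗ 10·τ dτ} = (10/s^2)/s = 10/s^3. (Check: ∫₀ᵗ 10·τ dτ = 10t^2/2.)

Final answer: 10/s^3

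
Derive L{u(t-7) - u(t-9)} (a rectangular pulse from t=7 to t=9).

L{u(t-a)} = e^(-as)/s. L{u(t-7) - u(t-9)} = (e^(-7s) - e^(-9s))/s

Final answer: (e^(-7s) - e^(-9s))/s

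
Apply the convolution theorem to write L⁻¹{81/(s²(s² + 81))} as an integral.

81/(s²(s² + 81)) = (1/s²)·(81/(s² + 81)) = L{t}·L{9·sin(9t)}. So f(t) = t*(9·sin(9t)) = ∫₀ᵗ 9τ·sin(9(t-τ)) dτ

Final answer: ∫₀ᵗ 9τ·sin(9(t-τ)) dτ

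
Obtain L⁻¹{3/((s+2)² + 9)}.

Form: b/((s-a)² + b²) → e^(at)sin(bt). With a=-2, b=3

Final answer: e^(-2t)·sin(3t)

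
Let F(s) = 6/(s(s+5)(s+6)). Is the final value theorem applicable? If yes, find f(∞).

Poles of sF(s) = 6/((s+5)(s+6)) are at s = -5 and s = -6, both in the left half-plane. Theorem applies. f(∞) = lim_{s→0} sF(s) = 6/(5·6) = 1/5

Final answer: 1/5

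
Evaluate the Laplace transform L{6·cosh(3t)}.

L{cosh(ωt)} = s/(s² - ω²), so L{cosh(3t)} = s/(s² - 9). Then L{6·cosh(3t)} = 6·s/(s² - 9) = 6s/(s² - 9)

Final answer: 6s/(s² - 9)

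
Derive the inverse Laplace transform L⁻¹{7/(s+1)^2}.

L⁻¹{n!/(s-a)^(n+1)} = t^n·e^(at) with n=1, a=-1. So L⁻¹{1/(s+1)^2} = t·e^(-t), and L⁻¹{7/(s+1)^2} = (7/1)·t·e^(-t) = 7·t·e^(-t)

Final answer: 7·t·e^(-t)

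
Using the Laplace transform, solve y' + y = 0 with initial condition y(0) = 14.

L{y'} + L{y} = 0. sY - 14 + Y = 0. Y(s+1) = 14. Y = 14/(s+1)

Final answer: y(t) = 14e^(-t)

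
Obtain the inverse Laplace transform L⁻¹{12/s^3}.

L⁻¹{n!/s^(n+1)} = t^n with n=2. So L⁻¹{2/s^3} = t^2, and L⁻¹{12/s^3} = (12/2)·t^2 = 6·t^2

Final answer: 6·t^2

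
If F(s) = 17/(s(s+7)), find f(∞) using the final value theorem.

f(∞) = lim_{s→0} s·17/(s(s+7)) = lim_{s→0} 17/(s+7) = 17/7 = 17/7

Final answer: 17/7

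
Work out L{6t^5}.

L{t^n} = n!/s^(n+1). So L{6t^5} = 6·5!/s^6 = 720/s^6

Final answer: 720/s^6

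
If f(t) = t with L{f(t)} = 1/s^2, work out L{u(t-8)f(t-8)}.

Time shift theorem: L{u(t-a)f(t-a)} = e^(-as)F(s). Here a=8, F(s) = 1/s^2, so L{u(t-8)f(t-8)} = e^(-8s)·1/s^2

Final answer: e^(-8s)·1/s^2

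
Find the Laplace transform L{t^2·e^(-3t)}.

L{t^n·e^(at)} = n!/(s-a)^(n+1), so L{t^2·e^(-3t)} = 2/(s+3)^3

Final answer: 2/(s+3)^3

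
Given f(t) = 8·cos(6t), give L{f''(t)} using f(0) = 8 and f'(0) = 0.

F(s) = 8s/(s² + 36). L{f''(t)} = s²F(s) - sf(0) - f'(0) = 8s³/(s² + 36) - 8s = (8s³ - 8s(s² + 36))/(s² + 36) = -288s/(s² + 36)

Final answer: -288s/(s² + 36)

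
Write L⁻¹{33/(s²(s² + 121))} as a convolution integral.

33/(s²(s² + 121)) = (1/s²)·(33/(s² + 121)) = L{t}·L{3·sin(11t)}. So f(t) = t*(3·sin(11t)) = ∫₀ᵗ 3τ·sin(11(t-τ)) dτ

Final answer: ∫₀ᵗ 3τ·sin(11(t-τ)) dτ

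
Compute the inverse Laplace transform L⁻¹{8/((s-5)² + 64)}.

Using frequency shift, L⁻¹{8/((s-5)² + 64)} = e^(5t)·sin(8t)

Final answer: e^(5t)·sin(8t)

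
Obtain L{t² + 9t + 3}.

L{t² + 9t + 3} = 2/s³ + 9/s² + 3/s = 2/s³ + 9/s² + 3/s

Final answer: 2/s³ + 9/s² + 3/s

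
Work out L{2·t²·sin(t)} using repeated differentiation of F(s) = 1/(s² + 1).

F(s) = 1/(s² + 1). F'(s) = -2s/(s² + 1)². F''(s) = -2(1 - 3s²)/(s² + 1)³ = (6s² - 2)/(s² + 1)³. So L{t²·sin(t)} = (-1)² F''(s) = (6s² - 2)/(s² + 1)³. Then L{2·t²·sin(t)} = 2·(6s² - 2)/(s² + 1)³ = (12s² - 4)/(s² + 1)³

Final answer: (12s² - 4)/(s² + 1)³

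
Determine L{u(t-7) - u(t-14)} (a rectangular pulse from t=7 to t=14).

L{u(t-a)} = e^(-as)/s. L{u(t-7) - u(t-14)} = (e^(-7s) - e^(-14s))/s

Final answer: (e^(-7s) - e^(-14s))/s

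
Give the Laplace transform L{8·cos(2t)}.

L{cos(ωt)} = s/(s² + ω²), so L{cos(2t)} = s/(s² + 4). Then L{8·cos(2t)} = 8·s/(s² + 4) = 8s/(s² + 4)

Final answer: 8s/(s² + 4)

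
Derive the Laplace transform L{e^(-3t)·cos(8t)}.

L{e^(at)·cos(ωt)} = (s-a)/((s-a)² + ω²), so L{e^(-3t)·cos(8t)} = (s+3)/((s+3)² + 64)

Final answer: (s+3)/((s+3)² + 64)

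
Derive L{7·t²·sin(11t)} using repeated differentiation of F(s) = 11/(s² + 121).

F(s) = 11/(s² + 121). F'(s) = -22s/(s² + 121)². F''(s) = -22(121 - 3s²)/(s² + 121)³ = (66s² - 2662)/(s² + 121)³. So L{t²·sin(11t)} = (-1)² F''(s) = (66s² - 2662)/(s² + 121)³. Then L{7·t²·sin(11t)} = 7·(66s² - 2662)/(s² + 121)³ = (462s² - 18634)/(s² + 121)³

Final answer: (462s² - 18634)/(s² + 121)³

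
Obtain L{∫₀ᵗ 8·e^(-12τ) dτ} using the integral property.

L{∫₀ᵗ f(τ)dτ} = F(s)/s with F(s) = 8/(s+12), so L{∫₀ᵗ 8·e^(-12τ) dτ} = 8/(s(s+12))

Final answer: 8/(s(s+12))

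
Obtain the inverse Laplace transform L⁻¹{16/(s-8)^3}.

L⁻¹{n!/(s-a)^(n+1)} = t^n·e^(at) with n=2, a=8. So L⁻¹{2/(s-8)^3} = t^2·e^(8t), and L⁻¹{16/(s-8)^3} = (16/2)·t^2·e^(8t) = 8·t^2·e^(8t)

Final answer: 8·t^2·e^(8t)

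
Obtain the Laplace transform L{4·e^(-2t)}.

L{e^(at)} = 1/(s-a), so L{e^(-2t)} = 1/(s+2). Then L{4·e^(-2t)} = 4/(s+2)

Final answer: 4/(s+2)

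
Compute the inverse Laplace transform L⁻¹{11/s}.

L⁻¹{c/s} = c, so L⁻¹{11/s} = 11

Final answer: 11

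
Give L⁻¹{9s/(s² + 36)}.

This is the form c·s/(s² + a²) with a = 6, c = 9. L⁻¹ = 9·cos(6t)

Final answer: 9·cos(6t)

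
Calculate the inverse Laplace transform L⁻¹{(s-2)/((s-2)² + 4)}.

Using frequency shift, L⁻¹{(s-2)/((s-2)² + 4)} = e^(2t)·cos(2t)

Final answer: e^(2t)·cos(2t)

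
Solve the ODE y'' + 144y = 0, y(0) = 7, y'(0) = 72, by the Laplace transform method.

L{y''} + 144L{y} = 0. s²Y - 7s - 72 + 144Y = 0. Y(s² + 144) = 7s + 72. Y = (7s + 72)/(s² + 144). Inverting: y(t) = 7cos(12t) + 6sin(12t)

Final answer: y(t) = 7cos(12t) + 6sin(12t)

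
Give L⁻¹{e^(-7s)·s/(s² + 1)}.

L⁻¹{s/(s² + 1)} = cos(t). By the time shift theorem, L⁻¹{e^(-as)F(s)} = u(t-a)f(t-a) with a=7, so L⁻¹{e^(-7s)·s/(s² + 1)} = u(t-7)·cos((t-7))

Final answer: u(t-7)·cos((t-7))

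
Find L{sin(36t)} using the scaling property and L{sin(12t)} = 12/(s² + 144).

Using L{f(at)} = (1/a)F(s/a) with a=3: L{sin(36t)} = (1/3) · 12/((s/3)² + 144) = (1/3) · 12·9/(s² + 1296) = 36/(s² + 1296)

Final answer: 36/(s² + 1296)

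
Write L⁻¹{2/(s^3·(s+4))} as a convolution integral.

2/(s^3·(s+4)) = (2/s^3)·(1/(s+4)) = L{t^2}·L{e^(-4t)}. So f(t) = t^2*e^(-4t) = ∫₀ᵗ τ^2·e^(-4(t-τ)) dτ

Final answer: ∫₀ᵗ τ^2·e^(-4(t-τ)) dτ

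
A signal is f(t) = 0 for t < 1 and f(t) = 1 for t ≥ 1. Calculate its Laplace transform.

f(t) = u(t-1). L{u(t-1)} = e^(-s)/s, so L{f(t)} = e^(-s)/s

Final answer: e^(-s)/s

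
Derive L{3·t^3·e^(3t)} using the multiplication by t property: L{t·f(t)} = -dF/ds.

Using L{t^n·e^(at)} = n!/(s-a)^(n+1), L{t^3·e^(3t)} = 6/(s-3)^4, so L{3·t^3·e^(3t)} = 3·6/(s-3)^4 = 18/(s-3)^4

Final answer: 18/(s-3)^4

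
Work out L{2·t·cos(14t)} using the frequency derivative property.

L{cos(14t)} = s/(s² + 196). Derivative: d/ds[s/(s² + 196)] = [(s² + 196) - s·2s]/(s² + 196)² = (196 - s²)/(s² + 196)². So L{t·cos(14t)} = -F'(s) = (s² - 196)/(s² + 196)². Then L{2·t·cos(14t)} = 2·(s² - 196)/(s² + 196)²

Final answer: 2·(s² - 196)/(s² + 196)²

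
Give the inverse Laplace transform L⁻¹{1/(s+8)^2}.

L⁻¹{n!/(s-a)^(n+1)} = t^n·e^(at), so L⁻¹{1/(s+8)^2} = t·e^(-8t)

Final answer: t·e^(-8t)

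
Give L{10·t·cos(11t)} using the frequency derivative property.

L{cos(11t)} = s/(s² + 121). Derivative: d/ds[s/(s² + 121)] = [(s² + 121) - s·2s]/(s² + 121)² = (121 - s²)/(s² + 121)². So L{t·cos(11t)} = -F'(s) = (s² - 121)/(s² + 121)². Then L{10·t·cos(11t)} = 10·(s² - 121)/(s² + 121)²

Final answer: 10·(s² - 121)/(s² + 121)²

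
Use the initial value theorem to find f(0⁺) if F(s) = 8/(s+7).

f(0⁺) = lim_{s→∞} s·8/(s+7) = lim_{s→∞} 8s/(s+7) = 8

Final answer: 8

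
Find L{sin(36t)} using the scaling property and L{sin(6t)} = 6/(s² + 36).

Using L{f(at)} = (1/a)F(s/a) with a=6: L{sin(36t)} = (1/6) · 6/((s/6)² + 36) = (1/6) · 6·36/(s² + 1296) = 36/(s² + 1296)

Final answer: 36/(s² + 1296)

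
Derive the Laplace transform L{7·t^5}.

L{t^n} = n!/s^(n+1), so L{t^5} = 120/s^6. Then L{7·t^5} = 7·120/s^6 = 840/s^6

Final answer: 840/s^6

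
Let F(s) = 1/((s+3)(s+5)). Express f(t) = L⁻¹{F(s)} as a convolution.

1/((s+3)(s+5)) = (1/(s+3))·(1/(s+5)) = L{e^(-3t)}·L{e^(-5t)}. So f(t) = e^(-3t)*e^(-5t) = ∫₀ᵗ e^(-3τ)·e^(-5(t-τ)) dτ

Final answer: ∫₀ᵗ e^(-3τ)·e^(-5(t-τ)) dτ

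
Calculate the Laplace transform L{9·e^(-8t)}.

L{e^(at)} = 1/(s-a), so L{e^(-8t)} = 1/(s+8). Then L{9·e^(-8t)} = 9/(s+8)

Final answer: 9/(s+8)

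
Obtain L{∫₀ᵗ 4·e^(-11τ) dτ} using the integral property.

L{∫₀ᵗ f(τ)dτ} = F(s)/s with F(s) = 4/(s+11), so L{∫₀ᵗ 4·e^(-11τ) dτ} = 4/(s(s+11))

Final answer: 4/(s(s+11))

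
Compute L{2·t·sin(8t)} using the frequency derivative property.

L{sin(8t)} = 8/(s² + 64). By L{t·f(t)} = -F'(s): -d/ds[8/(s² + 64)] = -(8)·(-2s)/(s² + 64)² = 16s/(s² + 64)². Then L{2·t·sin(8t)} = 2·16s/(s² + 64)² = 32s/(s² + 64)²

Final answer: 32s/(s² + 64)²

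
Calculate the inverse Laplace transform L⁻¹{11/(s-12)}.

L⁻¹{1/(s-a)} = e^(at), so L⁻¹{1/(s-12)} = e^(12t), and L⁻¹{11/(s-12)} = 11·e^(12t)

Final answer: 11·e^(12t)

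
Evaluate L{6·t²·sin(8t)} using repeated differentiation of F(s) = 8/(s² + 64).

F(s) = 8/(s² + 64). F'(s) = -16s/(s² + 64)². F''(s) = -16(64 - 3s²)/(s² + 64)³ = (48s² - 1024)/(s² + 64)³. So L{t²·sin(8t)} = (-1)² F''(s) = (48s² - 1024)/(s² + 64)³. Then L{6·t²·sin(8t)} = 6·(48s² - 1024)/(s² + 64)³ = (288s² - 6144)/(s² + 64)³

Final answer: (288s² - 6144)/(s² + 64)³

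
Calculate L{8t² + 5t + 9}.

L{8t² + 5t + 9} = 8·2/s³ + 5/s² + 9/s = 16/s³ + 5/s² + 9/s

Final answer: 16/s³ + 5/s² + 9/s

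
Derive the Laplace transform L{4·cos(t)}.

L{cos(ωt)} = s/(s² + ω²), so L{cos(t)} = s/(s² + 1). Then L{4·cos(t)} = 4·s/(s² + 1) = 4s/(s² + 1)

Final answer: 4s/(s² + 1)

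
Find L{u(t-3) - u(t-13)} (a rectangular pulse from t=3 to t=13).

L{u(t-a)} = e^(-as)/s. L{u(t-3) - u(t-13)} = (e^(-3s) - e^(-13s))/s

Final answer: (e^(-3s) - e^(-13s))/s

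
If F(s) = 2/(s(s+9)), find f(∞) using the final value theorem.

f(∞) = lim_{s→0} s·2/(s(s+9)) = lim_{s→0} 2/(s+9) = 2/9 = 2/9

Final answer: 2/9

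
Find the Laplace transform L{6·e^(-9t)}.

L{e^(at)} = 1/(s-a), so L{e^(-9t)} = 1/(s+9). Then L{6·e^(-9t)} = 6/(s+9)

Final answer: 6/(s+9)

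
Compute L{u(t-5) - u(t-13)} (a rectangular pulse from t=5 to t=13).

L{u(t-a)} = e^(-as)/s. L{u(t-5) - u(t-13)} = (e^(-5s) - e^(-13s))/s

Final answer: (e^(-5s) - e^(-13s))/s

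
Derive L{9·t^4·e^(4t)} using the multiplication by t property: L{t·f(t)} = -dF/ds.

Using L{t^n·e^(at)} = n!/(s-a)^(n+1), L{t^4·e^(4t)} = 24/(s-4)^5, so L{9·t^4·e^(4t)} = 9·24/(s-4)^5 = 216/(s-4)^5

Final answer: 216/(s-4)^5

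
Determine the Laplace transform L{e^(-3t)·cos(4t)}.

L{e^(at)·cos(ωt)} = (s-a)/((s-a)² + ω²), so L{e^(-3t)·cos(4t)} = (s+3)/((s+3)² + 16)

Final answer: (s+3)/((s+3)² + 16)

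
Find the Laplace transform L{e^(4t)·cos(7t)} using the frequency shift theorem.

Frequency shift: L{e^(at)f(t)} = F(s-a). L{e^(4t)·cos(7t)} = (s-4)/((s-4)² + 49)

Final answer: (s-4)/((s-4)² + 49)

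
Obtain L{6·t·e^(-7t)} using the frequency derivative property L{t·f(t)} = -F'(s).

L{e^(-7t)} = 1/(s+7). By frequency derivative: L{t·e^(-7t)} = -d/ds[1/(s+7)] = -(-1)/(s+7)² = 1/(s+7)². Then L{6·t·e^(-7t)} = 6·1/(s+7)² = 6/(s+7)²

Final answer: 6/(s+7)²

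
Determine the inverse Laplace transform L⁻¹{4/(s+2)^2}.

L⁻¹{n!/(s-a)^(n+1)} = t^n·e^(at) with n=1, a=-2. So L⁻¹{1/(s+2)^2} = t·e^(-2t), and L⁻¹{4/(s+2)^2} = (4/1)·t·e^(-2t) = 4·t·e^(-2t)

Final answer: 4·t·e^(-2t)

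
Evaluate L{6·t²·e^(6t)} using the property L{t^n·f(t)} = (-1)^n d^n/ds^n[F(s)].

L{e^(6t)} = 1/(s-6). d/ds[1/(s-6)] = -1/(s-6)². d²/ds²[1/(s-6)] = 2/(s-6)³. So L{t²·e^(6t)} = (-1)² · 2/(s-6)³ = 2/(s-6)³. Then L{6·t²·e^(6t)} = 6·2/(s-6)³ = 12/(s-6)³

Final answer: 12/(s-6)³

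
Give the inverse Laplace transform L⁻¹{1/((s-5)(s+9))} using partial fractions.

Decompose: A/(s-5) + B/(s+9). A = 1/14, B = -1/14. f(t) = (e^(5t) - e^(-9t))/14

Final answer: (e^(5t) - e^(-9t))/14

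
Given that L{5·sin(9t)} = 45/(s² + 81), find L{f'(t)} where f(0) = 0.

L{f'(t)} = s·F(s) - f(0) = s·45/(s² + 81) - 0 = 45s/(s² + 81)

Final answer: 45s/(s² + 81)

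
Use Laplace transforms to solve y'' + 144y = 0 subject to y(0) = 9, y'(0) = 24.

L{y''} + 144L{y} = 0. s²Y - 9s - 24 + 144Y = 0. Y(s² + 144) = 9s + 24. Y = (9s + 24)/(s² + 144). Inverting: y(t) = 9cos(12t) + 2sin(12t)

Final answer: y(t) = 9cos(12t) + 2sin(12t)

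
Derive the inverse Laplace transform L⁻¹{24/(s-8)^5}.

L⁻¹{n!/(s-a)^(n+1)} = t^n·e^(at), so L⁻¹{24/(s-8)^5} = t^4·e^(8t)

Final answer: t^4·e^(8t)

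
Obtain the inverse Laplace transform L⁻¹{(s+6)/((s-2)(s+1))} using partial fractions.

Using partial fractions, f(t) = (8e^(2t) - 5e^(-t))/3

Final answer: (8e^(2t) - 5e^(-t))/3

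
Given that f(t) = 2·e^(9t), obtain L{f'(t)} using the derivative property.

f(0) = 2, F(s) = 2/(s-9). L{f'(t)} = s·F(s) - f(0) = 2s/(s-9) - 2 = (2s - 2(s-9))/(s-9) = 18/(s-9)

Final answer: 18/(s-9)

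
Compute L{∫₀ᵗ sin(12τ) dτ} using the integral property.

L{∫₀ᵗ f(τ)dτ} = F(s)/s with F(s) = 12/(s² + 144), so the result is (12/(s² + 144))/s = 12/(s(s² + 144))

Final answer: 12/(s(s² + 144))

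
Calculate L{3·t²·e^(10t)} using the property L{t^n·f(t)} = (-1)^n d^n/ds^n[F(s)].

L{e^(10t)} = 1/(s-10). d/ds[1/(s-10)] = -1/(s-10)². d²/ds²[1/(s-10)] = 2/(s-10)³. So L{t²·e^(10t)} = (-1)² · 2/(s-10)³ = 2/(s-10)³. Then L{3·t²·e^(10t)} = 3·2/(s-10)³ = 6/(s-10)³

Final answer: 6/(s-10)³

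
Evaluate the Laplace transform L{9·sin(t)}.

L{sin(ωt)} = ω/(s² + ω²), so L{sin(t)} = 1/(s² + 1). Then L{9·sin(t)} = 9·1/(s² + 1) = 9/(s² + 1)

Final answer: 9/(s² + 1)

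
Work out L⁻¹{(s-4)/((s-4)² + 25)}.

Using frequency shift: L⁻¹{(s-a)/((s-a)² + b²)} = e^(at)cos(bt). Here a=4, b=5

Final answer: e^(4t)·cos(5t)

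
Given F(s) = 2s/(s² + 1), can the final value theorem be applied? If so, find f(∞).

The final value theorem requires all poles of sF(s) in the left half-plane. sF(s) = 2s²/(s² + 1) has poles at s = ±1i (imaginary axis). Theorem does NOT apply (oscillatory system).

Final answer: Not applicable (oscillatory)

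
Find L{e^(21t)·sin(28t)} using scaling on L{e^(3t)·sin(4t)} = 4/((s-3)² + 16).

Scaling with a=7: L{e^(21t)·sin(28t)} = (1/7) · 4/((s/7-3)² + 16). Simplifying: 28/((s-21)² + 784)

Final answer: 28/((s-21)² + 784)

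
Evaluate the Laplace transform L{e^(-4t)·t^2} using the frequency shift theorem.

L{e^(at)·t^n} = n!/(s-a)^(n+1), so L{e^(-4t)·t^2} = 2/(s+4)^3

Final answer: 2/(s+4)^3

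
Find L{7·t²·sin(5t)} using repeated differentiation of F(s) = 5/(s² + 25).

F(s) = 5/(s² + 25). F'(s) = -10s/(s² + 25)². F''(s) = -10(25 - 3s²)/(s² + 25)³ = (30s² - 250)/(s² + 25)³. So L{t²·sin(5t)} = (-1)² F''(s) = (30s² - 250)/(s² + 25)³. Then L{7·t²·sin(5t)} = 7·(30s² - 250)/(s² + 25)³ = (210s² - 1750)/(s² + 25)³

Final answer: (210s² - 1750)/(s² + 25)³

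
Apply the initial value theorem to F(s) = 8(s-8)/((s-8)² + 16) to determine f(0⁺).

f(0⁺) = lim_{s→∞} sF(s) = lim_{s→∞} 8s(s-8)/((s-8)² + 16) = 8

Final answer: 8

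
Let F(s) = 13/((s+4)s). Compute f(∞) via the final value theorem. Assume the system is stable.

f(∞) = lim_{s→0} sF(s) = lim_{s→0} 13/(s+4) = 13/4

Final answer: 13/4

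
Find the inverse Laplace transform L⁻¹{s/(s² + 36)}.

L⁻¹{s/(s² + 36)} = cos(6t)

Final answer: cos(6t)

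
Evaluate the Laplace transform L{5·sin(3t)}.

L{sin(ωt)} = ω/(s² + ω²), so L{sin(3t)} = 3/(s² + 9). Then L{5·sin(3t)} = 5·3/(s² + 9) = 15/(s² + 9)

Final answer: 15/(s² + 9)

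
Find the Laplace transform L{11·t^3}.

L{t^n} = n!/s^(n+1), so L{t^3} = 6/s^4. Then L{11·t^3} = 11·6/s^4 = 66/s^4

Final answer: 66/s^4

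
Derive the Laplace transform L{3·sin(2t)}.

L{sin(ωt)} = ω/(s² + ω²), so L{sin(2t)} = 2/(s² + 4). Then L{3·sin(2t)} = 3·2/(s² + 4) = 6/(s² + 4)

Final answer: 6/(s² + 4)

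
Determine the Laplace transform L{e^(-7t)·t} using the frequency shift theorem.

L{e^(at)·t^n} = n!/(s-a)^(n+1), so L{e^(-7t)·t} = 1/(s+7)^2

Final answer: 1/(s+7)^2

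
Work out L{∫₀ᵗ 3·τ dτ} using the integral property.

L{∫₀ᵗ f(τ)dτ} = F(s)/s with f(t) = 3t. F(s) = 3/s^2, so L{∫₀ᵗ 3·τ dτ} = (3/s^2)/s = 3/s^3. (Check: ∫₀ᵗ 3·τ dτ = 3t^2/2.)

Final answer: 3/s^3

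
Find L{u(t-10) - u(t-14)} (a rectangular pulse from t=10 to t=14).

L{u(t-a)} = e^(-as)/s. L{u(t-10) - u(t-14)} = (e^(-10s) - e^(-14s))/s

Final answer: (e^(-10s) - e^(-14s))/s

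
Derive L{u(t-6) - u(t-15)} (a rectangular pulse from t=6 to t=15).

L{u(t-a)} = e^(-as)/s. L{u(t-6) - u(t-15)} = (e^(-6s) - e^(-15s))/s

Final answer: (e^(-6s) - e^(-15s))/s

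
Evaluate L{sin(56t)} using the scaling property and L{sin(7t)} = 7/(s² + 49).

Using L{f(at)} = (1/a)F(s/a) with a=8: L{sin(56t)} = (1/8) · 7/((s/8)² + 49) = (1/8) · 7·64/(s² + 3136) = 56/(s² + 3136)

Final answer: 56/(s² + 3136)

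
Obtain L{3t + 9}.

L{3t + 9} = 3·L{t} + 9·L{1} = 3/s² + 9/s

Final answer: 3/s² + 9/s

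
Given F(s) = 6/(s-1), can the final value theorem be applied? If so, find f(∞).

sF(s) = 6s/(s-1) has a pole at s = 1 in the right half-plane. Theorem does NOT apply (unstable system; f(t) = 6·e^t grows without bound).

Final answer: Not applicable (unstable)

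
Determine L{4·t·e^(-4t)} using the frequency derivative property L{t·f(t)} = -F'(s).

L{e^(-4t)} = 1/(s+4). By frequency derivative: L{t·e^(-4t)} = -d/ds[1/(s+4)] = -(-1)/(s+4)² = 1/(s+4)². Then L{4·t·e^(-4t)} = 4·1/(s+4)² = 4/(s+4)²

Final answer: 4/(s+4)²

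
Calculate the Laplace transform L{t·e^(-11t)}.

L{t^n·e^(at)} = n!/(s-a)^(n+1), so L{t·e^(-11t)} = 1/(s+11)^2

Final answer: 1/(s+11)^2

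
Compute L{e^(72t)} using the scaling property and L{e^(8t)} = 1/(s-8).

Using L{f(at)} = (1/a)F(s/a) with a=9 and f(t) = e^(8t): L{e^(72t)} = (1/9) · 1/((s/9)-8) = (1/9) · 9/(s-72) = 1/(s-72)

Final answer: 1/(s-72)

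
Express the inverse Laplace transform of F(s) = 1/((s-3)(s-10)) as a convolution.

1/((s-3)(s-10)) = (1/(s-3))·(1/(s-10)) = L{e^(3t)}·L{e^(10t)}. So f(t) = e^(3t)*e^(10t) = ∫₀ᵗ e^(3τ)·e^(10(t-τ)) dτ

Final answer: ∫₀ᵗ e^(3τ)·e^(10(t-τ)) dτ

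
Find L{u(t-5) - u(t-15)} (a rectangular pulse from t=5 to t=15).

L{u(t-a)} = e^(-as)/s. L{u(t-5) - u(t-15)} = (e^(-5s) - e^(-15s))/s

Final answer: (e^(-5s) - e^(-15s))/s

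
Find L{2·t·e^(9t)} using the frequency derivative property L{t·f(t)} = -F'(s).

L{e^(9t)} = 1/(s-9). By frequency derivative: L{t·e^(9t)} = -d/ds[1/(s-9)] = -(-1)/(s-9)² = 1/(s-9)². Then L{2·t·e^(9t)} = 2·1/(s-9)² = 2/(s-9)²

Final answer: 2/(s-9)²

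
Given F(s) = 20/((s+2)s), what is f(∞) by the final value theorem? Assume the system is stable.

f(∞) = lim_{s→0} sF(s) = lim_{s→0} 20/(s+2) = 10

Final answer: 10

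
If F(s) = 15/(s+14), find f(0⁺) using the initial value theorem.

f(0⁺) = lim_{s→∞} s·15/(s+14) = lim_{s→∞} 15s/(s+14) = 15

Final answer: 15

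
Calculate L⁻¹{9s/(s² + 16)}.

This is the form c·s/(s² + a²) with a = 4, c = 9. L⁻¹ = 9·cos(4t)

Final answer: 9·cos(4t)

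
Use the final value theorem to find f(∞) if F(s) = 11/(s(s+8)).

f(∞) = lim_{s→0} s·11/(s(s+8)) = lim_{s→0} 11/(s+8) = 11/8 = 11/8

Final answer: 11/8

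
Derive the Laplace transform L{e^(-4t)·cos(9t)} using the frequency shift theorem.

Frequency shift: L{e^(at)f(t)} = F(s-a). L{e^(-4t)·cos(9t)} = (s+4)/((s+4)² + 81)

Final answer: (s+4)/((s+4)² + 81)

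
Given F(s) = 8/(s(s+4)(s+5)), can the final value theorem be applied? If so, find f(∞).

Poles of sF(s) = 8/((s+4)(s+5)) are at s = -4 and s = -5, both in the left half-plane. Theorem applies. f(∞) = lim_{s→0} sF(s) = 8/(4·5) = 2/5

Final answer: 2/5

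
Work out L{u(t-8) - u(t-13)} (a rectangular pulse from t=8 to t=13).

L{u(t-a)} = e^(-as)/s. L{u(t-8) - u(t-13)} = (e^(-8s) - e^(-13s))/s

Final answer: (e^(-8s) - e^(-13s))/s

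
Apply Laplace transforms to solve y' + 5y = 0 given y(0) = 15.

L{y'} + 5L{y} = 0. sY - 15 + 5Y = 0. Y(s+5) = 15. Y = 15/(s+5)

Final answer: y(t) = 15e^(-5t)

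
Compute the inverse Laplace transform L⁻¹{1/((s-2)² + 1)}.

Using frequency shift, L⁻¹{1/((s-2)² + 1)} = e^(2t)·sin(t)

Final answer: e^(2t)·sin(t)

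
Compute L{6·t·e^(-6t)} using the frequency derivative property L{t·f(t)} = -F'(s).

L{e^(-6t)} = 1/(s+6). By frequency derivative: L{t·e^(-6t)} = -d/ds[1/(s+6)] = -(-1)/(s+6)² = 1/(s+6)². Then L{6·t·e^(-6t)} = 6·1/(s+6)² = 6/(s+6)²

Final answer: 6/(s+6)²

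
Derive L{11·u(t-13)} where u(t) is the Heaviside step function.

L{u(t-a)} = e^(-as)/s. Here a=13, so L{u(t-13)} = e^(-13s)/s, and L{11·u(t-13)} = 11·e^(-13s)/s

Final answer: 11·e^(-13s)/s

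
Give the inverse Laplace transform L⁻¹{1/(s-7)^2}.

L⁻¹{n!/(s-a)^(n+1)} = t^n·e^(at), so L⁻¹{1/(s-7)^2} = t·e^(7t)

Final answer: t·e^(7t)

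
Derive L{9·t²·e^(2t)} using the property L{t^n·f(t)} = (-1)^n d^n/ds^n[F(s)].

L{e^(2t)} = 1/(s-2). d/ds[1/(s-2)] = -1/(s-2)². d²/ds²[1/(s-2)] = 2/(s-2)³. So L{t²·e^(2t)} = (-1)² · 2/(s-2)³ = 2/(s-2)³. Then L{9·t²·e^(2t)} = 9·2/(s-2)³ = 18/(s-2)³

Final answer: 18/(s-2)³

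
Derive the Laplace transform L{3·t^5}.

L{t^n} = n!/s^(n+1), so L{t^5} = 120/s^6. Then L{3·t^5} = 3·120/s^6 = 360/s^6

Final answer: 360/s^6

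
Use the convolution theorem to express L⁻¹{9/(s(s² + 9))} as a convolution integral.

9/(s(s² + 9)) = (1/s)·(9/(s² + 9)) = L{1}·L{3·sin(3t)}. So f(t) = 1*(3·sin(3t)) = ∫₀ᵗ 3·sin(3τ) dτ

Final answer: ∫₀ᵗ 3·sin(3τ) dτ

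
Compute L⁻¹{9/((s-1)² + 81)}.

Form: b/((s-a)² + b²) → e^(at)sin(bt). With a=1, b=9

Final answer: e^t·sin(9t)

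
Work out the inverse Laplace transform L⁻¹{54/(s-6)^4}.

L⁻¹{n!/(s-a)^(n+1)} = t^n·e^(at) with n=3, a=6. So L⁻¹{6/(s-6)^4} = t^3·e^(6t), and L⁻¹{54/(s-6)^4} = (54/6)·t^3·e^(6t) = 9·t^3·e^(6t)

Final answer: 9·t^3·e^(6t)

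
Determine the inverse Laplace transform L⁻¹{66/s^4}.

L⁻¹{n!/s^(n+1)} = t^n with n=3. So L⁻¹{6/s^4} = t^3, and L⁻¹{66/s^4} = (66/6)·t^3 = 11·t^3

Final answer: 11·t^3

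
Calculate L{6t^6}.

L{t^n} = n!/s^(n+1). So L{6t^6} = 6·6!/s^7 = 4320/s^7

Final answer: 4320/s^7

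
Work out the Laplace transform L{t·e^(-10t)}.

L{t^n·e^(at)} = n!/(s-a)^(n+1), so L{t·e^(-10t)} = 1/(s+10)^2

Final answer: 1/(s+10)^2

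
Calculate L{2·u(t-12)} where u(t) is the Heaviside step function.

L{u(t-a)} = e^(-as)/s. Here a=12, so L{u(t-12)} = e^(-12s)/s, and L{2·u(t-12)} = 2·e^(-12s)/s

Final answer: 2·e^(-12s)/s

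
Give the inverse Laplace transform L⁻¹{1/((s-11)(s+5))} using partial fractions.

Decompose: A/(s-11) + B/(s+5). A = 1/16, B = -1/16. f(t) = (e^(11t) - e^(-5t))/16

Final answer: (e^(11t) - e^(-5t))/16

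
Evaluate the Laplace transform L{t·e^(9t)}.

L{t^n·e^(at)} = n!/(s-a)^(n+1), so L{t·e^(9t)} = 1/(s-9)^2

Final answer: 1/(s-9)^2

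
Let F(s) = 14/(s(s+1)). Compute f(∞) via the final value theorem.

f(∞) = lim_{s→0} s·14/(s(s+1)) = lim_{s→0} 14/(s+1) = 14/1 = 14

Final answer: 14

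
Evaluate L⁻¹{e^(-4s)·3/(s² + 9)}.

L⁻¹{3/(s² + 9)} = sin(3t). By the time shift theorem, L⁻¹{e^(-as)F(s)} = u(t-a)f(t-a) with a=4, so L⁻¹{e^(-4s)·3/(s² + 9)} = u(t-4)·sin(3(t-4))

Final answer: u(t-4)·sin(3(t-4))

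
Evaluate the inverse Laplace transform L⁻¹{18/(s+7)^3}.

L⁻¹{n!/(s-a)^(n+1)} = t^n·e^(at) with n=2, a=-7. So L⁻¹{2/(s+7)^3} = t^2·e^(-7t), and L⁻¹{18/(s+7)^3} = (18/2)·t^2·e^(-7t) = 9·t^2·e^(-7t)

Final answer: 9·t^2·e^(-7t)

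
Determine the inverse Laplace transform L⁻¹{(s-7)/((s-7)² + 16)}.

Using frequency shift, L⁻¹{(s-7)/((s-7)² + 16)} = e^(7t)·cos(4t)

Final answer: e^(7t)·cos(4t)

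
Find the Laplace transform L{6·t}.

L{t^n} = n!/s^(n+1), so L{t} = 1/s^2. Then L{6·t} = 6·1/s^2 = 6/s^2

Final answer: 6/s^2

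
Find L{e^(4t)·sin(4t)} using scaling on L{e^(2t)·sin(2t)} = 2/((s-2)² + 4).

Scaling with a=2: L{e^(4t)·sin(4t)} = (1/2) · 2/((s/2-2)² + 4). Simplifying: 4/((s-4)² + 16)

Final answer: 4/((s-4)² + 16)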